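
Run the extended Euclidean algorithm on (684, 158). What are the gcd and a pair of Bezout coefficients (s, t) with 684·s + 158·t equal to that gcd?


Euclidean algorithm on (684, 158) — divide until remainder is 0:
  684 = 4 · 158 + 52
  158 = 3 · 52 + 2
  52 = 26 · 2 + 0
gcd(684, 158) = 2.
Track Bezout coefficients alongside the remainders: start with r₀ = 684 = a·1 + b·0 (s = 1, t = 0) and r₁ = 158 = a·0 + b·1 (s = 0, t = 1); each new remainder r_{k+1} = r_{k-1} − q_k·r_k inherits s_{k+1} = s_{k-1} − q_k·s_k, t_{k+1} = t_{k-1} − q_k·t_k, so r_k = a·s_k + b·t_k at every step:
  q = 4: r = 52, s = 1 − 4·0 = 1, t = 0 − 4·1 = -4  (check: 684·1 + 158·(-4) = 52)
  q = 3: r = 2, s = 0 − 3·1 = -3, t = 1 − 3·(-4) = 13  (check: 684·(-3) + 158·13 = 2)
The row with r = 2 (the gcd) gives the Bezout coefficients s = -3, t = 13.
Result: 684 · (-3) + 158 · (13) = 2.

gcd(684, 158) = 2; s = -3, t = 13 (check: 684·(-3) + 158·13 = 2).


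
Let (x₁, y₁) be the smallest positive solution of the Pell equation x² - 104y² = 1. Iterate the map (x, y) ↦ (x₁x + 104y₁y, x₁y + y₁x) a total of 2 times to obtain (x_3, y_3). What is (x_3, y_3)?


Step 1: Find the fundamental solution (x₁, y₁) of x² - 104y² = 1.
  Expand √104 as a continued fraction. a₀ = ⌊√104⌋ = 10; iterate m_{k+1} = d_k·a_k − m_k, d_{k+1} = (104 − m_{k+1}²)/d_k, a_{k+1} = ⌊(a₀ + m_{k+1})/d_{k+1}⌋ (starting m₀ = 0, d₀ = 1), with convergents p_k = a_k·p_{k-1} + p_{k-2}, q_k = a_k·q_{k-1} + q_{k-2} (p₋₁ = 1, q₋₁ = 0):
  k = 0: a₀ = 10; p₀/q₀ = 10/1; p₀² − 104·q₀² = 100 − 104 = -4.
  k = 1: m = 10, d = 4, a = ⌊(10 + 10)/4⌋ = 5; p/q = (5·10 + 1)/(5·1 + 0) = 51/5; p² − 104·q² = 2601 − 2600 = 1.
  The first convergent with p² − 104·q² = 1 gives the fundamental solution (x₁, y₁) = (51, 5).
Step 2: Apply the recurrence (x_{n+1}, y_{n+1}) = (x₁x_n + 104y₁y_n, x₁y_n + y₁x_n) repeatedly.
  From (x_1, y_1) = (51, 5): x_2 = 51·51 + 104·5·5 = 5201; y_2 = 51·5 + 5·51 = 510.
  From (x_2, y_2) = (5201, 510): x_3 = 51·5201 + 104·5·510 = 530451; y_3 = 51·510 + 5·5201 = 52015.
Step 3: Verify x_3² - 104·y_3² = 281378263401 - 281378263400 = 1 (should be 1). ✓

(x_1, y_1) = (51, 5); (x_3, y_3) = (530451, 52015).


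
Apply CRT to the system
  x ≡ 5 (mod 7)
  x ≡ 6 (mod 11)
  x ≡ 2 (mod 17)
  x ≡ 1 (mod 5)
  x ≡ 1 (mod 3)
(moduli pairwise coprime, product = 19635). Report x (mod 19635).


Product of moduli M = 7 · 11 · 17 · 5 · 3 = 19635.
Merge one congruence at a time:
  Start: x ≡ 5 (mod 7).
  Combine with x ≡ 6 (mod 11); new modulus lcm = 77.
    Write x = 5 + 7·t and substitute into x ≡ 6 (mod 11): 7·t ≡ 6 − 5 = 1 (mod 11).
    The inverse of 7 mod 11 is 8 (since 7·8 = 56 = 5·11 + 1), so t ≡ 8·1 = 8 ≡ 8 (mod 11).
    Then x = 5 + 7·8 = 61, valid modulo lcm(7, 11) = 77: x ≡ 61 (mod 77).
  Combine with x ≡ 2 (mod 17); new modulus lcm = 1309.
    Write x = 61 + 77·t and substitute into x ≡ 2 (mod 17): 77·t ≡ 2 − 61 = -59 (mod 17).
    Reduce coefficients mod 17: 9·t ≡ 9 (mod 17).
    The inverse of 9 mod 17 is 2 (since 9·2 = 18 = 1·17 + 1), so t ≡ 2·9 = 18 ≡ 1 (mod 17).
    Then x = 61 + 77·1 = 138, valid modulo lcm(77, 17) = 1309: x ≡ 138 (mod 1309).
  Combine with x ≡ 1 (mod 5); new modulus lcm = 6545.
    Write x = 138 + 1309·t and substitute into x ≡ 1 (mod 5): 1309·t ≡ 1 − 138 = -137 (mod 5).
    Reduce coefficients mod 5: 4·t ≡ 3 (mod 5).
    The inverse of 4 mod 5 is 4 (since 4·4 = 16 = 3·5 + 1), so t ≡ 4·3 = 12 ≡ 2 (mod 5).
    Then x = 138 + 1309·2 = 2756, valid modulo lcm(1309, 5) = 6545: x ≡ 2756 (mod 6545).
  Combine with x ≡ 1 (mod 3); new modulus lcm = 19635.
    Write x = 2756 + 6545·t and substitute into x ≡ 1 (mod 3): 6545·t ≡ 1 − 2756 = -2755 (mod 3).
    Reduce coefficients mod 3: 2·t ≡ 2 (mod 3).
    The inverse of 2 mod 3 is 2 (since 2·2 = 4 = 1·3 + 1), so t ≡ 2·2 = 4 ≡ 1 (mod 3).
    Then x = 2756 + 6545·1 = 9301, valid modulo lcm(6545, 3) = 19635: x ≡ 9301 (mod 19635).
Verify against each original: 9301 mod 7 = 5, 9301 mod 11 = 6, 9301 mod 17 = 2, 9301 mod 5 = 1, 9301 mod 3 = 1.

x ≡ 9301 (mod 19635).


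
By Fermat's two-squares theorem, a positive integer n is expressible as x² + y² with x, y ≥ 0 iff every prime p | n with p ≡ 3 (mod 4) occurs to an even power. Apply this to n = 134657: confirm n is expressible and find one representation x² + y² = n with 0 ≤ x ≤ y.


Step 1: Factor n = 134657 = 17 · 89^2.
Step 2: Check the mod-4 condition on each prime factor: 17 ≡ 1 (mod 4), exponent 1; 89 ≡ 1 (mod 4), exponent 2.
All primes ≡ 3 (mod 4) appear to even exponent (or don't appear), so by the two-squares theorem n IS expressible as a sum of two squares.
Step 3: Build a representation. Here n = 17 · 89 · 89 is a product of primes ≡ 1 (mod 4). Each prime p ≡ 1 (mod 4) is itself a sum of two squares; find a² by testing p − a² for a perfect square:
  17: 17 − 1² = 16 = 4² ⇒ 17 = 1² + 4².
  89: 89 − 1² = 88, 89 − 2² = 85, 89 − 3² = 80, 89 − 4² = 73, 89 − 5² = 64 = 8² ⇒ 89 = 5² + 8².
  Combine using the Brahmagupta–Fibonacci identity (a² + b²)(c² + d²) = (ac − bd)² + (ad + bc)² = (ac + bd)² + (ad − bc)²:
  17 · 89 = 1513: from (1² + 4²)(5² + 8²), take (1·5 − 4·8, 1·8 + 4·5) = (5 − 32, 8 + 20) = (-27, 28); dropping signs (only squares matter) gives (27, 28); check 27² + 28² = 729 + 784 = 1513 ✓.
  1513 · 89 = 134657: from (27² + 28²)(5² + 8²), take (27·5 − 28·8, 27·8 + 28·5) = (135 − 224, 216 + 140) = (-89, 356); dropping signs (only squares matter) gives (89, 356); check 89² + 356² = 7921 + 126736 = 134657 ✓.
Step 4: Order so x ≤ y and verify: 89² + 356² = 7921 + 126736 = 134657 = n. ✓

n = 134657 = 89² + 356² (one valid representation with x ≤ y).


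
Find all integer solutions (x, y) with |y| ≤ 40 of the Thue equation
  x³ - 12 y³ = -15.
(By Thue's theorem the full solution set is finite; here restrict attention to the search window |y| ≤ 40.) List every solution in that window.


The equation is x³ - 12y³ = -15. For fixed y, x³ = 12·y³ − 15, so a solution requires the RHS to be a perfect cube.
Strategy: iterate y from -40 to 40, compute RHS = 12·y³ − 15, and check whether it is a (positive or negative) perfect cube.
Check small values of y:
  y = 0: RHS = -15 is not a perfect cube.
  y = 1: RHS = -3 is not a perfect cube.
  y = -1: RHS = -27 = (-3)³ ⇒ x = -3 works.
  y = 2: RHS = 81 is not a perfect cube.
  y = -2: RHS = -111 is not a perfect cube.
  y = 3: RHS = 309 is not a perfect cube.
  y = -3: RHS = -339 is not a perfect cube.
Continuing the search up to |y| = 40 finds no further solutions beyond those listed.
Collected solutions: (-3, -1).

Solutions (with |y| ≤ 40): (-3, -1).


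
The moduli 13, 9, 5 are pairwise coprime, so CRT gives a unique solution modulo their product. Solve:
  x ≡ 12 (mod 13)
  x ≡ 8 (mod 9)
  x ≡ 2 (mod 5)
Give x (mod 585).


Moduli 13, 9, 5 are pairwise coprime; by CRT there is a unique solution modulo M = 13 · 9 · 5 = 585.
Solve pairwise, accumulating the modulus:
  Start with x ≡ 12 (mod 13).
  Combine with x ≡ 8 (mod 9): since gcd(13, 9) = 1, we get a unique residue mod 117.
    Write x = 12 + 13·t and substitute into x ≡ 8 (mod 9): 13·t ≡ 8 − 12 = -4 (mod 9).
    Reduce coefficients mod 9: 4·t ≡ 5 (mod 9).
    The inverse of 4 mod 9 is 7 (since 4·7 = 28 = 3·9 + 1), so t ≡ 7·5 = 35 ≡ 8 (mod 9).
    Then x = 12 + 13·8 = 116, valid modulo lcm(13, 9) = 117: x ≡ 116 (mod 117).
  Combine with x ≡ 2 (mod 5): since gcd(117, 5) = 1, we get a unique residue mod 585.
    Write x = 116 + 117·t and substitute into x ≡ 2 (mod 5): 117·t ≡ 2 − 116 = -114 (mod 5).
    Reduce coefficients mod 5: 2·t ≡ 1 (mod 5).
    The inverse of 2 mod 5 is 3 (since 2·3 = 6 = 1·5 + 1), so t ≡ 3·1 = 3 ≡ 3 (mod 5).
    Then x = 116 + 117·3 = 467, valid modulo lcm(117, 5) = 585: x ≡ 467 (mod 585).
Verify: 467 mod 13 = 12 ✓, 467 mod 9 = 8 ✓, 467 mod 5 = 2 ✓.

x ≡ 467 (mod 585).


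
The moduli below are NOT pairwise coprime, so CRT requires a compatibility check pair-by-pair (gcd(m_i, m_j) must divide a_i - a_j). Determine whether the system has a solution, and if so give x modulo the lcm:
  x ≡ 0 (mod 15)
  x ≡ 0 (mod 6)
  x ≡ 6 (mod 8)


Moduli 15, 6, 8 are not pairwise coprime, so CRT works modulo lcm(m_i) when all pairwise compatibility conditions hold.
Pairwise compatibility: gcd(m_i, m_j) must divide a_i - a_j for every pair.
Merge one congruence at a time:
  Start: x ≡ 0 (mod 15).
  Combine with x ≡ 0 (mod 6): gcd(15, 6) = 3; 0 - 0 = 0, which IS divisible by 3, so compatible.
    Write x = 0 + 15·t and substitute into x ≡ 0 (mod 6): 15·t ≡ 0 − 0 = 0 (mod 6).
    Divide the congruence (and modulus) by g = 3: 5·t ≡ 0 (mod 2).
    Reduce coefficients mod 2: 1·t ≡ 0 (mod 2).
    So t ≡ 0 (mod 2).
    Then x = 0 + 15·0 = 0, valid modulo lcm(15, 6) = 30: x ≡ 0 (mod 30).
  Combine with x ≡ 6 (mod 8): gcd(30, 8) = 2; 6 - 0 = 6, which IS divisible by 2, so compatible.
    Write x = 0 + 30·t and substitute into x ≡ 6 (mod 8): 30·t ≡ 6 − 0 = 6 (mod 8).
    Divide the congruence (and modulus) by g = 2: 15·t ≡ 3 (mod 4).
    Reduce coefficients mod 4: 3·t ≡ 3 (mod 4).
    The inverse of 3 mod 4 is 3 (since 3·3 = 9 = 2·4 + 1), so t ≡ 3·3 = 9 ≡ 1 (mod 4).
    Then x = 0 + 30·1 = 30, valid modulo lcm(30, 8) = 120: x ≡ 30 (mod 120).
Verify: 30 mod 15 = 0, 30 mod 6 = 0, 30 mod 8 = 6.

x ≡ 30 (mod 120).


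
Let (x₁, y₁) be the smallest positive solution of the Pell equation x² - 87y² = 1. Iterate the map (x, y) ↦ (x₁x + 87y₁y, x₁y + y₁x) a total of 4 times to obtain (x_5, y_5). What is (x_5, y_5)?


Step 1: Find the fundamental solution (x₁, y₁) of x² - 87y² = 1.
  Expand √87 as a continued fraction. a₀ = ⌊√87⌋ = 9; iterate m_{k+1} = d_k·a_k − m_k, d_{k+1} = (87 − m_{k+1}²)/d_k, a_{k+1} = ⌊(a₀ + m_{k+1})/d_{k+1}⌋ (starting m₀ = 0, d₀ = 1), with convergents p_k = a_k·p_{k-1} + p_{k-2}, q_k = a_k·q_{k-1} + q_{k-2} (p₋₁ = 1, q₋₁ = 0):
  k = 0: a₀ = 9; p₀/q₀ = 9/1; p₀² − 87·q₀² = 81 − 87 = -6.
  k = 1: m = 9, d = 6, a = ⌊(9 + 9)/6⌋ = 3; p/q = (3·9 + 1)/(3·1 + 0) = 28/3; p² − 87·q² = 784 − 783 = 1.
  The first convergent with p² − 87·q² = 1 gives the fundamental solution (x₁, y₁) = (28, 3).
Step 2: Apply the recurrence (x_{n+1}, y_{n+1}) = (x₁x_n + 87y₁y_n, x₁y_n + y₁x_n) repeatedly.
  From (x_1, y_1) = (28, 3): x_2 = 28·28 + 87·3·3 = 1567; y_2 = 28·3 + 3·28 = 168.
  From (x_2, y_2) = (1567, 168): x_3 = 28·1567 + 87·3·168 = 87724; y_3 = 28·168 + 3·1567 = 9405.
  From (x_3, y_3) = (87724, 9405): x_4 = 28·87724 + 87·3·9405 = 4910977; y_4 = 28·9405 + 3·87724 = 526512.
  From (x_4, y_4) = (4910977, 526512): x_5 = 28·4910977 + 87·3·526512 = 274926988; y_5 = 28·526512 + 3·4910977 = 29475267.
Step 3: Verify x_5² - 87·y_5² = 75584848730752144 - 75584848730752143 = 1 (should be 1). ✓

(x_1, y_1) = (28, 3); (x_5, y_5) = (274926988, 29475267).


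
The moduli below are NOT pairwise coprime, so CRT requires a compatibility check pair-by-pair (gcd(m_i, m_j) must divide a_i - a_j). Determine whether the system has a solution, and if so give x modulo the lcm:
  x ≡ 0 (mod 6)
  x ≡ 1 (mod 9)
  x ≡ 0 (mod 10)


Moduli 6, 9, 10 are not pairwise coprime, so CRT works modulo lcm(m_i) when all pairwise compatibility conditions hold.
Pairwise compatibility: gcd(m_i, m_j) must divide a_i - a_j for every pair.
Merge one congruence at a time:
  Start: x ≡ 0 (mod 6).
  Combine with x ≡ 1 (mod 9): gcd(6, 9) = 3, and 1 - 0 = 1 is NOT divisible by 3.
    ⇒ system is inconsistent (no integer solution).

No solution (the system is inconsistent).


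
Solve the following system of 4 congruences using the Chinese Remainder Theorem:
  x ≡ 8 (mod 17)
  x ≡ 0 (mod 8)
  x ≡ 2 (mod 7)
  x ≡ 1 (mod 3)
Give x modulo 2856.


Product of moduli M = 17 · 8 · 7 · 3 = 2856.
Merge one congruence at a time:
  Start: x ≡ 8 (mod 17).
  Combine with x ≡ 0 (mod 8); new modulus lcm = 136.
    Write x = 8 + 17·t and substitute into x ≡ 0 (mod 8): 17·t ≡ 0 − 8 = -8 (mod 8).
    Reduce coefficients mod 8: 1·t ≡ 0 (mod 8).
    So t ≡ 0 (mod 8).
    Then x = 8 + 17·0 = 8, valid modulo lcm(17, 8) = 136: x ≡ 8 (mod 136).
  Combine with x ≡ 2 (mod 7); new modulus lcm = 952.
    Write x = 8 + 136·t and substitute into x ≡ 2 (mod 7): 136·t ≡ 2 − 8 = -6 (mod 7).
    Reduce coefficients mod 7: 3·t ≡ 1 (mod 7).
    The inverse of 3 mod 7 is 5 (since 3·5 = 15 = 2·7 + 1), so t ≡ 5·1 = 5 ≡ 5 (mod 7).
    Then x = 8 + 136·5 = 688, valid modulo lcm(136, 7) = 952: x ≡ 688 (mod 952).
  Combine with x ≡ 1 (mod 3); new modulus lcm = 2856.
    Write x = 688 + 952·t and substitute into x ≡ 1 (mod 3): 952·t ≡ 1 − 688 = -687 (mod 3).
    Reduce coefficients mod 3: 1·t ≡ 0 (mod 3).
    So t ≡ 0 (mod 3).
    Then x = 688 + 952·0 = 688, valid modulo lcm(952, 3) = 2856: x ≡ 688 (mod 2856).
Verify against each original: 688 mod 17 = 8, 688 mod 8 = 0, 688 mod 7 = 2, 688 mod 3 = 1.

x ≡ 688 (mod 2856).


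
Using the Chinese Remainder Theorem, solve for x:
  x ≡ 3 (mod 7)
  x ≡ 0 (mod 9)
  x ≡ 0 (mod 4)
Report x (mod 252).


Moduli 7, 9, 4 are pairwise coprime; by CRT there is a unique solution modulo M = 7 · 9 · 4 = 252.
Solve pairwise, accumulating the modulus:
  Start with x ≡ 3 (mod 7).
  Combine with x ≡ 0 (mod 9): since gcd(7, 9) = 1, we get a unique residue mod 63.
    Write x = 3 + 7·t and substitute into x ≡ 0 (mod 9): 7·t ≡ 0 − 3 = -3 (mod 9).
    Reduce coefficients mod 9: 7·t ≡ 6 (mod 9).
    The inverse of 7 mod 9 is 4 (since 7·4 = 28 = 3·9 + 1), so t ≡ 4·6 = 24 ≡ 6 (mod 9).
    Then x = 3 + 7·6 = 45, valid modulo lcm(7, 9) = 63: x ≡ 45 (mod 63).
  Combine with x ≡ 0 (mod 4): since gcd(63, 4) = 1, we get a unique residue mod 252.
    Write x = 45 + 63·t and substitute into x ≡ 0 (mod 4): 63·t ≡ 0 − 45 = -45 (mod 4).
    Reduce coefficients mod 4: 3·t ≡ 3 (mod 4).
    The inverse of 3 mod 4 is 3 (since 3·3 = 9 = 2·4 + 1), so t ≡ 3·3 = 9 ≡ 1 (mod 4).
    Then x = 45 + 63·1 = 108, valid modulo lcm(63, 4) = 252: x ≡ 108 (mod 252).
Verify: 108 mod 7 = 3 ✓, 108 mod 9 = 0 ✓, 108 mod 4 = 0 ✓.

x ≡ 108 (mod 252).


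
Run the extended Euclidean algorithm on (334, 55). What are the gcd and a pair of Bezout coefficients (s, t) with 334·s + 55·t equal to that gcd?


Euclidean algorithm on (334, 55) — divide until remainder is 0:
  334 = 6 · 55 + 4
  55 = 13 · 4 + 3
  4 = 1 · 3 + 1
  3 = 3 · 1 + 0
gcd(334, 55) = 1.
Track Bezout coefficients alongside the remainders: start with r₀ = 334 = a·1 + b·0 (s = 1, t = 0) and r₁ = 55 = a·0 + b·1 (s = 0, t = 1); each new remainder r_{k+1} = r_{k-1} − q_k·r_k inherits s_{k+1} = s_{k-1} − q_k·s_k, t_{k+1} = t_{k-1} − q_k·t_k, so r_k = a·s_k + b·t_k at every step:
  q = 6: r = 4, s = 1 − 6·0 = 1, t = 0 − 6·1 = -6  (check: 334·1 + 55·(-6) = 4)
  q = 13: r = 3, s = 0 − 13·1 = -13, t = 1 − 13·(-6) = 79  (check: 334·(-13) + 55·79 = 3)
  q = 1: r = 1, s = 1 − 1·(-13) = 14, t = -6 − 1·79 = -85  (check: 334·14 + 55·(-85) = 1)
The row with r = 1 (the gcd) gives the Bezout coefficients s = 14, t = -85.
Result: 334 · (14) + 55 · (-85) = 1.

gcd(334, 55) = 1; s = 14, t = -85 (check: 334·14 + 55·(-85) = 1).


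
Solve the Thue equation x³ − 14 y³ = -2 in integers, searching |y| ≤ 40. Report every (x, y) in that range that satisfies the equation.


The equation is x³ - 14y³ = -2. For fixed y, x³ = 14·y³ − 2, so a solution requires the RHS to be a perfect cube.
Strategy: iterate y from -40 to 40, compute RHS = 14·y³ − 2, and check whether it is a (positive or negative) perfect cube.
Check small values of y:
  y = 0: RHS = -2 is not a perfect cube.
  y = 1: RHS = 12 is not a perfect cube.
  y = -1: RHS = -16 is not a perfect cube.
  y = 2: RHS = 110 is not a perfect cube.
  y = -2: RHS = -114 is not a perfect cube.
  y = 3: RHS = 376 is not a perfect cube.
  y = -3: RHS = -380 is not a perfect cube.
Continuing the search up to |y| = 40 finds no solutions either.
No (x, y) in the scanned range satisfies the equation.

No integer solutions with |y| ≤ 40.


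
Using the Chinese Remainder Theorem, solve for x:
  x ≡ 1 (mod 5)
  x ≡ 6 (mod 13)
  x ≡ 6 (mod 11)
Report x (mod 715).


Moduli 5, 13, 11 are pairwise coprime; by CRT there is a unique solution modulo M = 5 · 13 · 11 = 715.
Solve pairwise, accumulating the modulus:
  Start with x ≡ 1 (mod 5).
  Combine with x ≡ 6 (mod 13): since gcd(5, 13) = 1, we get a unique residue mod 65.
    Write x = 1 + 5·t and substitute into x ≡ 6 (mod 13): 5·t ≡ 6 − 1 = 5 (mod 13).
    The inverse of 5 mod 13 is 8 (since 5·8 = 40 = 3·13 + 1), so t ≡ 8·5 = 40 ≡ 1 (mod 13).
    Then x = 1 + 5·1 = 6, valid modulo lcm(5, 13) = 65: x ≡ 6 (mod 65).
  Combine with x ≡ 6 (mod 11): since gcd(65, 11) = 1, we get a unique residue mod 715.
    Write x = 6 + 65·t and substitute into x ≡ 6 (mod 11): 65·t ≡ 6 − 6 = 0 (mod 11).
    Reduce coefficients mod 11: 10·t ≡ 0 (mod 11).
    The inverse of 10 mod 11 is 10 (since 10·10 = 100 = 9·11 + 1), so t ≡ 10·0 = 0 ≡ 0 (mod 11).
    Then x = 6 + 65·0 = 6, valid modulo lcm(65, 11) = 715: x ≡ 6 (mod 715).
Verify: 6 mod 5 = 1 ✓, 6 mod 13 = 6 ✓, 6 mod 11 = 6 ✓.

x ≡ 6 (mod 715).


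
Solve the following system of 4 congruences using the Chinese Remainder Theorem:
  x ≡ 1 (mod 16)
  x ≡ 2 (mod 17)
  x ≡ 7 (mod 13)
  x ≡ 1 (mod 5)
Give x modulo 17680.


Product of moduli M = 16 · 17 · 13 · 5 = 17680.
Merge one congruence at a time:
  Start: x ≡ 1 (mod 16).
  Combine with x ≡ 2 (mod 17); new modulus lcm = 272.
    Write x = 1 + 16·t and substitute into x ≡ 2 (mod 17): 16·t ≡ 2 − 1 = 1 (mod 17).
    The inverse of 16 mod 17 is 16 (since 16·16 = 256 = 15·17 + 1), so t ≡ 16·1 = 16 ≡ 16 (mod 17).
    Then x = 1 + 16·16 = 257, valid modulo lcm(16, 17) = 272: x ≡ 257 (mod 272).
  Combine with x ≡ 7 (mod 13); new modulus lcm = 3536.
    Write x = 257 + 272·t and substitute into x ≡ 7 (mod 13): 272·t ≡ 7 − 257 = -250 (mod 13).
    Reduce coefficients mod 13: 12·t ≡ 10 (mod 13).
    The inverse of 12 mod 13 is 12 (since 12·12 = 144 = 11·13 + 1), so t ≡ 12·10 = 120 ≡ 3 (mod 13).
    Then x = 257 + 272·3 = 1073, valid modulo lcm(272, 13) = 3536: x ≡ 1073 (mod 3536).
  Combine with x ≡ 1 (mod 5); new modulus lcm = 17680.
    Write x = 1073 + 3536·t and substitute into x ≡ 1 (mod 5): 3536·t ≡ 1 − 1073 = -1072 (mod 5).
    Reduce coefficients mod 5: 1·t ≡ 3 (mod 5).
    So t ≡ 3 (mod 5).
    Then x = 1073 + 3536·3 = 11681, valid modulo lcm(3536, 5) = 17680: x ≡ 11681 (mod 17680).
Verify against each original: 11681 mod 16 = 1, 11681 mod 17 = 2, 11681 mod 13 = 7, 11681 mod 5 = 1.

x ≡ 11681 (mod 17680).


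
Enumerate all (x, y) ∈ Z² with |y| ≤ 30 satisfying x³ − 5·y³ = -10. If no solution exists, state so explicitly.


The equation is x³ - 5y³ = -10. For fixed y, x³ = 5·y³ − 10, so a solution requires the RHS to be a perfect cube.
Strategy: iterate y from -30 to 30, compute RHS = 5·y³ − 10, and check whether it is a (positive or negative) perfect cube.
Check small values of y:
  y = 0: RHS = -10 is not a perfect cube.
  y = 1: RHS = -5 is not a perfect cube.
  y = -1: RHS = -15 is not a perfect cube.
  y = 2: RHS = 30 is not a perfect cube.
  y = -2: RHS = -50 is not a perfect cube.
  y = 3: RHS = 125 = (5)³ ⇒ x = 5 works.
  y = -3: RHS = -145 is not a perfect cube.
Continuing the search up to |y| = 30 finds no further solutions beyond those listed.
Collected solutions: (5, 3).

Solutions (with |y| ≤ 30): (5, 3).


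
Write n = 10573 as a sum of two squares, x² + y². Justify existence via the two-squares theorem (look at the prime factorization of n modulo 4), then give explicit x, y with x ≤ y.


Step 1: Factor n = 10573 = 97 · 109.
Step 2: Check the mod-4 condition on each prime factor: 97 ≡ 1 (mod 4), exponent 1; 109 ≡ 1 (mod 4), exponent 1.
All primes ≡ 3 (mod 4) appear to even exponent (or don't appear), so by the two-squares theorem n IS expressible as a sum of two squares.
Step 3: Build a representation. Here n = 97 · 109 is a product of primes ≡ 1 (mod 4). Each prime p ≡ 1 (mod 4) is itself a sum of two squares; find a² by testing p − a² for a perfect square:
  97: 97 − 1² = 96, 97 − 2² = 93, 97 − 3² = 88, 97 − 4² = 81 = 9² ⇒ 97 = 4² + 9².
  109: 109 − 1² = 108, 109 − 2² = 105, 109 − 3² = 100 = 10² ⇒ 109 = 3² + 10².
  Combine using the Brahmagupta–Fibonacci identity (a² + b²)(c² + d²) = (ac − bd)² + (ad + bc)² = (ac + bd)² + (ad − bc)²:
  97 · 109 = 10573: from (4² + 9²)(3² + 10²), take (4·3 − 9·10, 4·10 + 9·3) = (12 − 90, 40 + 27) = (-78, 67); dropping signs (only squares matter) gives (78, 67); check 78² + 67² = 6084 + 4489 = 10573 ✓.
Step 4: Order so x ≤ y and verify: 67² + 78² = 4489 + 6084 = 10573 = n. ✓

n = 10573 = 67² + 78² (one valid representation with x ≤ y).


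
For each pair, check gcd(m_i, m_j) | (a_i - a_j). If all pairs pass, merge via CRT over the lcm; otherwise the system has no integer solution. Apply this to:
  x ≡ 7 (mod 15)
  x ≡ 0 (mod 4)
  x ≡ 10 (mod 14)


Moduli 15, 4, 14 are not pairwise coprime, so CRT works modulo lcm(m_i) when all pairwise compatibility conditions hold.
Pairwise compatibility: gcd(m_i, m_j) must divide a_i - a_j for every pair.
Merge one congruence at a time:
  Start: x ≡ 7 (mod 15).
  Combine with x ≡ 0 (mod 4): gcd(15, 4) = 1; 0 - 7 = -7, which IS divisible by 1, so compatible.
    Write x = 7 + 15·t and substitute into x ≡ 0 (mod 4): 15·t ≡ 0 − 7 = -7 (mod 4).
    Reduce coefficients mod 4: 3·t ≡ 1 (mod 4).
    The inverse of 3 mod 4 is 3 (since 3·3 = 9 = 2·4 + 1), so t ≡ 3·1 = 3 ≡ 3 (mod 4).
    Then x = 7 + 15·3 = 52, valid modulo lcm(15, 4) = 60: x ≡ 52 (mod 60).
  Combine with x ≡ 10 (mod 14): gcd(60, 14) = 2; 10 - 52 = -42, which IS divisible by 2, so compatible.
    Write x = 52 + 60·t and substitute into x ≡ 10 (mod 14): 60·t ≡ 10 − 52 = -42 (mod 14).
    Divide the congruence (and modulus) by g = 2: 30·t ≡ -21 (mod 7).
    Reduce coefficients mod 7: 2·t ≡ 0 (mod 7).
    The inverse of 2 mod 7 is 4 (since 2·4 = 8 = 1·7 + 1), so t ≡ 4·0 = 0 ≡ 0 (mod 7).
    Then x = 52 + 60·0 = 52, valid modulo lcm(60, 14) = 420: x ≡ 52 (mod 420).
Verify: 52 mod 15 = 7, 52 mod 4 = 0, 52 mod 14 = 10.

x ≡ 52 (mod 420).


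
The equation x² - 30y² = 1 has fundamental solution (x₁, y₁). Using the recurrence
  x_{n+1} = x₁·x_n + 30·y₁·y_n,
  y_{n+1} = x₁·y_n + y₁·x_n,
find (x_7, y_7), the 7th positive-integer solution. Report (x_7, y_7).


Step 1: Find the fundamental solution (x₁, y₁) of x² - 30y² = 1.
  Expand √30 as a continued fraction. a₀ = ⌊√30⌋ = 5; iterate m_{k+1} = d_k·a_k − m_k, d_{k+1} = (30 − m_{k+1}²)/d_k, a_{k+1} = ⌊(a₀ + m_{k+1})/d_{k+1}⌋ (starting m₀ = 0, d₀ = 1), with convergents p_k = a_k·p_{k-1} + p_{k-2}, q_k = a_k·q_{k-1} + q_{k-2} (p₋₁ = 1, q₋₁ = 0):
  k = 0: a₀ = 5; p₀/q₀ = 5/1; p₀² − 30·q₀² = 25 − 30 = -5.
  k = 1: m = 5, d = 5, a = ⌊(5 + 5)/5⌋ = 2; p/q = (2·5 + 1)/(2·1 + 0) = 11/2; p² − 30·q² = 121 − 120 = 1.
  The first convergent with p² − 30·q² = 1 gives the fundamental solution (x₁, y₁) = (11, 2).
Step 2: Apply the recurrence (x_{n+1}, y_{n+1}) = (x₁x_n + 30y₁y_n, x₁y_n + y₁x_n) repeatedly.
  From (x_1, y_1) = (11, 2): x_2 = 11·11 + 30·2·2 = 241; y_2 = 11·2 + 2·11 = 44.
  From (x_2, y_2) = (241, 44): x_3 = 11·241 + 30·2·44 = 5291; y_3 = 11·44 + 2·241 = 966.
  From (x_3, y_3) = (5291, 966): x_4 = 11·5291 + 30·2·966 = 116161; y_4 = 11·966 + 2·5291 = 21208.
  From (x_4, y_4) = (116161, 21208): x_5 = 11·116161 + 30·2·21208 = 2550251; y_5 = 11·21208 + 2·116161 = 465610.
  From (x_5, y_5) = (2550251, 465610): x_6 = 11·2550251 + 30·2·465610 = 55989361; y_6 = 11·465610 + 2·2550251 = 10222212.
  From (x_6, y_6) = (55989361, 10222212): x_7 = 11·55989361 + 30·2·10222212 = 1229215691; y_7 = 11·10222212 + 2·55989361 = 224423054.
Step 3: Verify x_7² - 30·y_7² = 1510971215000607481 - 1510971215000607480 = 1 (should be 1). ✓

(x_1, y_1) = (11, 2); (x_7, y_7) = (1229215691, 224423054).


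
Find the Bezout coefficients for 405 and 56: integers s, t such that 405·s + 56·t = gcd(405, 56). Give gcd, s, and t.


Euclidean algorithm on (405, 56) — divide until remainder is 0:
  405 = 7 · 56 + 13
  56 = 4 · 13 + 4
  13 = 3 · 4 + 1
  4 = 4 · 1 + 0
gcd(405, 56) = 1.
Track Bezout coefficients alongside the remainders: start with r₀ = 405 = a·1 + b·0 (s = 1, t = 0) and r₁ = 56 = a·0 + b·1 (s = 0, t = 1); each new remainder r_{k+1} = r_{k-1} − q_k·r_k inherits s_{k+1} = s_{k-1} − q_k·s_k, t_{k+1} = t_{k-1} − q_k·t_k, so r_k = a·s_k + b·t_k at every step:
  q = 7: r = 13, s = 1 − 7·0 = 1, t = 0 − 7·1 = -7  (check: 405·1 + 56·(-7) = 13)
  q = 4: r = 4, s = 0 − 4·1 = -4, t = 1 − 4·(-7) = 29  (check: 405·(-4) + 56·29 = 4)
  q = 3: r = 1, s = 1 − 3·(-4) = 13, t = -7 − 3·29 = -94  (check: 405·13 + 56·(-94) = 1)
The row with r = 1 (the gcd) gives the Bezout coefficients s = 13, t = -94.
Result: 405 · (13) + 56 · (-94) = 1.

gcd(405, 56) = 1; s = 13, t = -94 (check: 405·13 + 56·(-94) = 1).


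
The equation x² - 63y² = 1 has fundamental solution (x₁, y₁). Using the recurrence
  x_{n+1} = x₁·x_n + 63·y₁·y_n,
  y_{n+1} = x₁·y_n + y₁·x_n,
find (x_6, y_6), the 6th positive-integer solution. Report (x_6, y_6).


Step 1: Find the fundamental solution (x₁, y₁) of x² - 63y² = 1.
  Expand √63 as a continued fraction. a₀ = ⌊√63⌋ = 7; iterate m_{k+1} = d_k·a_k − m_k, d_{k+1} = (63 − m_{k+1}²)/d_k, a_{k+1} = ⌊(a₀ + m_{k+1})/d_{k+1}⌋ (starting m₀ = 0, d₀ = 1), with convergents p_k = a_k·p_{k-1} + p_{k-2}, q_k = a_k·q_{k-1} + q_{k-2} (p₋₁ = 1, q₋₁ = 0):
  k = 0: a₀ = 7; p₀/q₀ = 7/1; p₀² − 63·q₀² = 49 − 63 = -14.
  k = 1: m = 7, d = 14, a = ⌊(7 + 7)/14⌋ = 1; p/q = (1·7 + 1)/(1·1 + 0) = 8/1; p² − 63·q² = 64 − 63 = 1.
  The first convergent with p² − 63·q² = 1 gives the fundamental solution (x₁, y₁) = (8, 1).
Step 2: Apply the recurrence (x_{n+1}, y_{n+1}) = (x₁x_n + 63y₁y_n, x₁y_n + y₁x_n) repeatedly.
  From (x_1, y_1) = (8, 1): x_2 = 8·8 + 63·1·1 = 127; y_2 = 8·1 + 1·8 = 16.
  From (x_2, y_2) = (127, 16): x_3 = 8·127 + 63·1·16 = 2024; y_3 = 8·16 + 1·127 = 255.
  From (x_3, y_3) = (2024, 255): x_4 = 8·2024 + 63·1·255 = 32257; y_4 = 8·255 + 1·2024 = 4064.
  From (x_4, y_4) = (32257, 4064): x_5 = 8·32257 + 63·1·4064 = 514088; y_5 = 8·4064 + 1·32257 = 64769.
  From (x_5, y_5) = (514088, 64769): x_6 = 8·514088 + 63·1·64769 = 8193151; y_6 = 8·64769 + 1·514088 = 1032240.
Step 3: Verify x_6² - 63·y_6² = 67127723308801 - 67127723308800 = 1 (should be 1). ✓

(x_1, y_1) = (8, 1); (x_6, y_6) = (8193151, 1032240).


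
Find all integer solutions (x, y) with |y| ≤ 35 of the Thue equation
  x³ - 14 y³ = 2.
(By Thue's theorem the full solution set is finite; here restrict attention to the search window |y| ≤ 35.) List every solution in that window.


The equation is x³ - 14y³ = 2. For fixed y, x³ = 14·y³ + 2, so a solution requires the RHS to be a perfect cube.
Strategy: iterate y from -35 to 35, compute RHS = 14·y³ + 2, and check whether it is a (positive or negative) perfect cube.
Check small values of y:
  y = 0: RHS = 2 is not a perfect cube.
  y = 1: RHS = 16 is not a perfect cube.
  y = -1: RHS = -12 is not a perfect cube.
  y = 2: RHS = 114 is not a perfect cube.
  y = -2: RHS = -110 is not a perfect cube.
  y = 3: RHS = 380 is not a perfect cube.
  y = -3: RHS = -376 is not a perfect cube.
Continuing the search up to |y| = 35 finds no solutions either.
No (x, y) in the scanned range satisfies the equation.

No integer solutions with |y| ≤ 35.


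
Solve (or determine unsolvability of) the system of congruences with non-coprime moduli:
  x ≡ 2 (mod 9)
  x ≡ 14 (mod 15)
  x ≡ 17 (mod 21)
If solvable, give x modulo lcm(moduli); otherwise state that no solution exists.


Moduli 9, 15, 21 are not pairwise coprime, so CRT works modulo lcm(m_i) when all pairwise compatibility conditions hold.
Pairwise compatibility: gcd(m_i, m_j) must divide a_i - a_j for every pair.
Merge one congruence at a time:
  Start: x ≡ 2 (mod 9).
  Combine with x ≡ 14 (mod 15): gcd(9, 15) = 3; 14 - 2 = 12, which IS divisible by 3, so compatible.
    Write x = 2 + 9·t and substitute into x ≡ 14 (mod 15): 9·t ≡ 14 − 2 = 12 (mod 15).
    Divide the congruence (and modulus) by g = 3: 3·t ≡ 4 (mod 5).
    The inverse of 3 mod 5 is 2 (since 3·2 = 6 = 1·5 + 1), so t ≡ 2·4 = 8 ≡ 3 (mod 5).
    Then x = 2 + 9·3 = 29, valid modulo lcm(9, 15) = 45: x ≡ 29 (mod 45).
  Combine with x ≡ 17 (mod 21): gcd(45, 21) = 3; 17 - 29 = -12, which IS divisible by 3, so compatible.
    Write x = 29 + 45·t and substitute into x ≡ 17 (mod 21): 45·t ≡ 17 − 29 = -12 (mod 21).
    Divide the congruence (and modulus) by g = 3: 15·t ≡ -4 (mod 7).
    Reduce coefficients mod 7: 1·t ≡ 3 (mod 7).
    So t ≡ 3 (mod 7).
    Then x = 29 + 45·3 = 164, valid modulo lcm(45, 21) = 315: x ≡ 164 (mod 315).
Verify: 164 mod 9 = 2, 164 mod 15 = 14, 164 mod 21 = 17.

x ≡ 164 (mod 315).


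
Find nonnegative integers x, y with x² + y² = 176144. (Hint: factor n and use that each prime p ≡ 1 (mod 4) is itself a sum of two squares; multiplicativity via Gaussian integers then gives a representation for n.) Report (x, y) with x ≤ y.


Step 1: Factor n = 176144 = 2^4 · 101 · 109.
Step 2: Check the mod-4 condition on each prime factor: 2 = 2 (special); 101 ≡ 1 (mod 4), exponent 1; 109 ≡ 1 (mod 4), exponent 1.
All primes ≡ 3 (mod 4) appear to even exponent (or don't appear), so by the two-squares theorem n IS expressible as a sum of two squares.
Step 3: Build a representation. Group n = k² · m with k = 4 and m = 101 · 109 = 11009 (a product of primes ≡ 1 (mod 4)); a representation of m scales to one of n via (k·x)² + (k·y)² = k²(x² + y²). Each prime p ≡ 1 (mod 4) is itself a sum of two squares; find a² by testing p − a² for a perfect square:
  101: 101 − 1² = 100 = 10² ⇒ 101 = 1² + 10².
  109: 109 − 1² = 108, 109 − 2² = 105, 109 − 3² = 100 = 10² ⇒ 109 = 3² + 10².
  Combine using the Brahmagupta–Fibonacci identity (a² + b²)(c² + d²) = (ac − bd)² + (ad + bc)² = (ac + bd)² + (ad − bc)²:
  101 · 109 = 11009: from (1² + 10²)(3² + 10²), take (1·3 − 10·10, 1·10 + 10·3) = (3 − 100, 10 + 30) = (-97, 40); dropping signs (only squares matter) gives (97, 40); check 97² + 40² = 9409 + 1600 = 11009 ✓.
  Scale by k = 4: (4·97, 4·40) = (388, 160).
Step 4: Order so x ≤ y and verify: 160² + 388² = 25600 + 150544 = 176144 = n. ✓

n = 176144 = 160² + 388² (one valid representation with x ≤ y).


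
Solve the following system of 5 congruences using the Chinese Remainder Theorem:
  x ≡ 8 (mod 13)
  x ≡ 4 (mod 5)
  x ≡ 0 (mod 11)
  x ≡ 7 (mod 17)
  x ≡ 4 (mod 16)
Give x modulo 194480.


Product of moduli M = 13 · 5 · 11 · 17 · 16 = 194480.
Merge one congruence at a time:
  Start: x ≡ 8 (mod 13).
  Combine with x ≡ 4 (mod 5); new modulus lcm = 65.
    Write x = 8 + 13·t and substitute into x ≡ 4 (mod 5): 13·t ≡ 4 − 8 = -4 (mod 5).
    Reduce coefficients mod 5: 3·t ≡ 1 (mod 5).
    The inverse of 3 mod 5 is 2 (since 3·2 = 6 = 1·5 + 1), so t ≡ 2·1 = 2 ≡ 2 (mod 5).
    Then x = 8 + 13·2 = 34, valid modulo lcm(13, 5) = 65: x ≡ 34 (mod 65).
  Combine with x ≡ 0 (mod 11); new modulus lcm = 715.
    Write x = 34 + 65·t and substitute into x ≡ 0 (mod 11): 65·t ≡ 0 − 34 = -34 (mod 11).
    Reduce coefficients mod 11: 10·t ≡ 10 (mod 11).
    The inverse of 10 mod 11 is 10 (since 10·10 = 100 = 9·11 + 1), so t ≡ 10·10 = 100 ≡ 1 (mod 11).
    Then x = 34 + 65·1 = 99, valid modulo lcm(65, 11) = 715: x ≡ 99 (mod 715).
  Combine with x ≡ 7 (mod 17); new modulus lcm = 12155.
    Write x = 99 + 715·t and substitute into x ≡ 7 (mod 17): 715·t ≡ 7 − 99 = -92 (mod 17).
    Reduce coefficients mod 17: 1·t ≡ 10 (mod 17).
    So t ≡ 10 (mod 17).
    Then x = 99 + 715·10 = 7249, valid modulo lcm(715, 17) = 12155: x ≡ 7249 (mod 12155).
  Combine with x ≡ 4 (mod 16); new modulus lcm = 194480.
    Write x = 7249 + 12155·t and substitute into x ≡ 4 (mod 16): 12155·t ≡ 4 − 7249 = -7245 (mod 16).
    Reduce coefficients mod 16: 11·t ≡ 3 (mod 16).
    The inverse of 11 mod 16 is 3 (since 11·3 = 33 = 2·16 + 1), so t ≡ 3·3 = 9 ≡ 9 (mod 16).
    Then x = 7249 + 12155·9 = 116644, valid modulo lcm(12155, 16) = 194480: x ≡ 116644 (mod 194480).
Verify against each original: 116644 mod 13 = 8, 116644 mod 5 = 4, 116644 mod 11 = 0, 116644 mod 17 = 7, 116644 mod 16 = 4.

x ≡ 116644 (mod 194480).


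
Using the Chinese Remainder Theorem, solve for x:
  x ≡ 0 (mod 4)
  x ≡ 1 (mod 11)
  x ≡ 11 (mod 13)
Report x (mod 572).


Moduli 4, 11, 13 are pairwise coprime; by CRT there is a unique solution modulo M = 4 · 11 · 13 = 572.
Solve pairwise, accumulating the modulus:
  Start with x ≡ 0 (mod 4).
  Combine with x ≡ 1 (mod 11): since gcd(4, 11) = 1, we get a unique residue mod 44.
    Write x = 0 + 4·t and substitute into x ≡ 1 (mod 11): 4·t ≡ 1 − 0 = 1 (mod 11).
    The inverse of 4 mod 11 is 3 (since 4·3 = 12 = 1·11 + 1), so t ≡ 3·1 = 3 ≡ 3 (mod 11).
    Then x = 0 + 4·3 = 12, valid modulo lcm(4, 11) = 44: x ≡ 12 (mod 44).
  Combine with x ≡ 11 (mod 13): since gcd(44, 13) = 1, we get a unique residue mod 572.
    Write x = 12 + 44·t and substitute into x ≡ 11 (mod 13): 44·t ≡ 11 − 12 = -1 (mod 13).
    Reduce coefficients mod 13: 5·t ≡ 12 (mod 13).
    The inverse of 5 mod 13 is 8 (since 5·8 = 40 = 3·13 + 1), so t ≡ 8·12 = 96 ≡ 5 (mod 13).
    Then x = 12 + 44·5 = 232, valid modulo lcm(44, 13) = 572: x ≡ 232 (mod 572).
Verify: 232 mod 4 = 0 ✓, 232 mod 11 = 1 ✓, 232 mod 13 = 11 ✓.

x ≡ 232 (mod 572).


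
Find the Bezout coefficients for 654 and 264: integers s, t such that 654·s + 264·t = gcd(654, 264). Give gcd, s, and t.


Euclidean algorithm on (654, 264) — divide until remainder is 0:
  654 = 2 · 264 + 126
  264 = 2 · 126 + 12
  126 = 10 · 12 + 6
  12 = 2 · 6 + 0
gcd(654, 264) = 6.
Track Bezout coefficients alongside the remainders: start with r₀ = 654 = a·1 + b·0 (s = 1, t = 0) and r₁ = 264 = a·0 + b·1 (s = 0, t = 1); each new remainder r_{k+1} = r_{k-1} − q_k·r_k inherits s_{k+1} = s_{k-1} − q_k·s_k, t_{k+1} = t_{k-1} − q_k·t_k, so r_k = a·s_k + b·t_k at every step:
  q = 2: r = 126, s = 1 − 2·0 = 1, t = 0 − 2·1 = -2  (check: 654·1 + 264·(-2) = 126)
  q = 2: r = 12, s = 0 − 2·1 = -2, t = 1 − 2·(-2) = 5  (check: 654·(-2) + 264·5 = 12)
  q = 10: r = 6, s = 1 − 10·(-2) = 21, t = -2 − 10·5 = -52  (check: 654·21 + 264·(-52) = 6)
The row with r = 6 (the gcd) gives the Bezout coefficients s = 21, t = -52.
Result: 654 · (21) + 264 · (-52) = 6.

gcd(654, 264) = 6; s = 21, t = -52 (check: 654·21 + 264·(-52) = 6).


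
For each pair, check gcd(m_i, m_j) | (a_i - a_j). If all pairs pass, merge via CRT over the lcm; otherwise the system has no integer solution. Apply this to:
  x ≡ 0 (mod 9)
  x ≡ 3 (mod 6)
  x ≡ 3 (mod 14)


Moduli 9, 6, 14 are not pairwise coprime, so CRT works modulo lcm(m_i) when all pairwise compatibility conditions hold.
Pairwise compatibility: gcd(m_i, m_j) must divide a_i - a_j for every pair.
Merge one congruence at a time:
  Start: x ≡ 0 (mod 9).
  Combine with x ≡ 3 (mod 6): gcd(9, 6) = 3; 3 - 0 = 3, which IS divisible by 3, so compatible.
    Write x = 0 + 9·t and substitute into x ≡ 3 (mod 6): 9·t ≡ 3 − 0 = 3 (mod 6).
    Divide the congruence (and modulus) by g = 3: 3·t ≡ 1 (mod 2).
    Reduce coefficients mod 2: 1·t ≡ 1 (mod 2).
    So t ≡ 1 (mod 2).
    Then x = 0 + 9·1 = 9, valid modulo lcm(9, 6) = 18: x ≡ 9 (mod 18).
  Combine with x ≡ 3 (mod 14): gcd(18, 14) = 2; 3 - 9 = -6, which IS divisible by 2, so compatible.
    Write x = 9 + 18·t and substitute into x ≡ 3 (mod 14): 18·t ≡ 3 − 9 = -6 (mod 14).
    Divide the congruence (and modulus) by g = 2: 9·t ≡ -3 (mod 7).
    Reduce coefficients mod 7: 2·t ≡ 4 (mod 7).
    The inverse of 2 mod 7 is 4 (since 2·4 = 8 = 1·7 + 1), so t ≡ 4·4 = 16 ≡ 2 (mod 7).
    Then x = 9 + 18·2 = 45, valid modulo lcm(18, 14) = 126: x ≡ 45 (mod 126).
Verify: 45 mod 9 = 0, 45 mod 6 = 3, 45 mod 14 = 3.

x ≡ 45 (mod 126).


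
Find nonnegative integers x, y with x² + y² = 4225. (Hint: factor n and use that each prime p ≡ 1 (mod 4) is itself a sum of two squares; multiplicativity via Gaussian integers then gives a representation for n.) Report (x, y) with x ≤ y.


Step 1: Factor n = 4225 = 5^2 · 13^2.
Step 2: Check the mod-4 condition on each prime factor: 5 ≡ 1 (mod 4), exponent 2; 13 ≡ 1 (mod 4), exponent 2.
All primes ≡ 3 (mod 4) appear to even exponent (or don't appear), so by the two-squares theorem n IS expressible as a sum of two squares.
Step 3: Build a representation. Group n = k² · m with k = 5 and m = 13 · 13 = 169 (a product of primes ≡ 1 (mod 4)); a representation of m scales to one of n via (k·x)² + (k·y)² = k²(x² + y²). Each prime p ≡ 1 (mod 4) is itself a sum of two squares; find a² by testing p − a² for a perfect square:
  13: 13 − 1² = 12, 13 − 2² = 9 = 3² ⇒ 13 = 2² + 3².
  Combine using the Brahmagupta–Fibonacci identity (a² + b²)(c² + d²) = (ac − bd)² + (ad + bc)² = (ac + bd)² + (ad − bc)²:
  13 · 13 = 169: from (2² + 3²)(2² + 3²), take (2·2 − 3·3, 2·3 + 3·2) = (4 − 9, 6 + 6) = (-5, 12); dropping signs (only squares matter) gives (5, 12); check 5² + 12² = 25 + 144 = 169 ✓.
  Scale by k = 5: (5·5, 5·12) = (25, 60).
Step 4: Order so x ≤ y and verify: 25² + 60² = 625 + 3600 = 4225 = n. ✓

n = 4225 = 25² + 60² (one valid representation with x ≤ y).


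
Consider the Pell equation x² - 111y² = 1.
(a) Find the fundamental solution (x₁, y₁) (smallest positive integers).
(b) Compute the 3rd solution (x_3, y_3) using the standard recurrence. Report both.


Step 1: Find the fundamental solution (x₁, y₁) of x² - 111y² = 1.
  Expand √111 as a continued fraction. a₀ = ⌊√111⌋ = 10; iterate m_{k+1} = d_k·a_k − m_k, d_{k+1} = (111 − m_{k+1}²)/d_k, a_{k+1} = ⌊(a₀ + m_{k+1})/d_{k+1}⌋ (starting m₀ = 0, d₀ = 1), with convergents p_k = a_k·p_{k-1} + p_{k-2}, q_k = a_k·q_{k-1} + q_{k-2} (p₋₁ = 1, q₋₁ = 0):
  k = 0: a₀ = 10; p₀/q₀ = 10/1; p₀² − 111·q₀² = 100 − 111 = -11.
  k = 1: m = 10, d = 11, a = ⌊(10 + 10)/11⌋ = 1; p/q = (1·10 + 1)/(1·1 + 0) = 11/1; p² − 111·q² = 121 − 111 = 10.
  k = 2: m = 1, d = 10, a = ⌊(10 + 1)/10⌋ = 1; p/q = (1·11 + 10)/(1·1 + 1) = 21/2; p² − 111·q² = 441 − 444 = -3.
  k = 3: m = 9, d = 3, a = ⌊(10 + 9)/3⌋ = 6; p/q = (6·21 + 11)/(6·2 + 1) = 137/13; p² − 111·q² = 18769 − 18759 = 10.
  k = 4: m = 9, d = 10, a = ⌊(10 + 9)/10⌋ = 1; p/q = (1·137 + 21)/(1·13 + 2) = 158/15; p² − 111·q² = 24964 − 24975 = -11.
  k = 5: m = 1, d = 11, a = ⌊(10 + 1)/11⌋ = 1; p/q = (1·158 + 137)/(1·15 + 13) = 295/28; p² − 111·q² = 87025 − 87024 = 1.
  The first convergent with p² − 111·q² = 1 gives the fundamental solution (x₁, y₁) = (295, 28).
Step 2: Apply the recurrence (x_{n+1}, y_{n+1}) = (x₁x_n + 111y₁y_n, x₁y_n + y₁x_n) repeatedly.
  From (x_1, y_1) = (295, 28): x_2 = 295·295 + 111·28·28 = 174049; y_2 = 295·28 + 28·295 = 16520.
  From (x_2, y_2) = (174049, 16520): x_3 = 295·174049 + 111·28·16520 = 102688615; y_3 = 295·16520 + 28·174049 = 9746772.
Step 3: Verify x_3² - 111·y_3² = 10544951650618225 - 10544951650618224 = 1 (should be 1). ✓

(x_1, y_1) = (295, 28); (x_3, y_3) = (102688615, 9746772).
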